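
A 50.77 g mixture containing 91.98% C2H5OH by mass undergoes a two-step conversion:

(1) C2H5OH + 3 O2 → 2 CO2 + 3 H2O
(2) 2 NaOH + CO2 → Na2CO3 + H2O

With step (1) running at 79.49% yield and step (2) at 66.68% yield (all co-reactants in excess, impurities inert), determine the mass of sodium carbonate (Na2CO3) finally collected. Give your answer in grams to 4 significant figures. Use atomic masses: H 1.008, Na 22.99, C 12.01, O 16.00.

113.9 g

Pure C2H5OH = 50.77 × 0.9198 = 46.698 g.
M(C2H5OH) = 2(12.01) + 6(1.008) + 16.00 = 46.068 g/mol.
M(Na2CO3) = 2(22.99) + 12.01 + 3(16.00) = 105.99 g/mol.
n(C2H5OH) = 46.698 / 46.068 = 1.0137 mol.
Step 1 (C2H5OH:CO2 = 1:2): theoretical n(CO2) = 2.0274 mol; at 79.49% yield, n(CO2) = 1.6115 mol.
Step 2 (CO2:Na2CO3 = 1:1): theoretical n(Na2CO3) = 1.6115 mol, so theoretical mass = 1.6115 × 105.99 = 170.81 g.
At 66.68% yield, actual mass of Na2CO3 = 170.81 × 0.6668 = 113.89 g.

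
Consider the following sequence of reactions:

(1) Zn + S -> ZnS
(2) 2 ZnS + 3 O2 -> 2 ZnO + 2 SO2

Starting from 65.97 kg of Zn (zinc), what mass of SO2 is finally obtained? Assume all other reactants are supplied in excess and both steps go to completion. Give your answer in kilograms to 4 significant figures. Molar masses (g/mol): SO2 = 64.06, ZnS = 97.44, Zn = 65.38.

65.97 kg = 65970 g.
n(Zn) = 65970 / 65.38 = 1009.0 mol.
Step 1 gives a 1:1 ratio of Zn to ZnS, so n(ZnS) = 1009.0 mol.
In step 2 the ZnS:SO2 ratio is 2:2, so n(SO2) = 1009.0 mol.
Mass of SO2 = 1009.0 × 64.06 = 64638 g = 64.64 kg.

64.64 kg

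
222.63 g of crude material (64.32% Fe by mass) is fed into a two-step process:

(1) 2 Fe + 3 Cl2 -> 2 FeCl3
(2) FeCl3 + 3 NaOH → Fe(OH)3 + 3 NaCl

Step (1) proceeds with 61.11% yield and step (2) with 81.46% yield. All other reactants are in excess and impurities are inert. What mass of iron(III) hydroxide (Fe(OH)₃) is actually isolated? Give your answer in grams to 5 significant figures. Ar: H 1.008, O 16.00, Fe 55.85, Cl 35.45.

136.41 g

Pure Fe = 222.63 × 0.6432 = 143.196 g.
M(Fe) = 55.85 g/mol.
M(Fe(OH)3) = 55.85 + 3(16.00) + 3(1.008) = 106.874 g/mol.
n(Fe) = 143.196 / 55.85 = 2.56393 mol.
Step 1 (Fe:FeCl3 = 2:2): theoretical n(FeCl3) = 2.56393 mol; at 61.11% yield, n(FeCl3) = 1.56682 mol.
Step 2 (FeCl3:Fe(OH)3 = 1:1): theoretical n(Fe(OH)3) = 1.56682 mol, so theoretical mass = 1.56682 × 106.874 = 167.452 g.
At 81.46% yield, actual mass of Fe(OH)3 = 167.452 × 0.8146 = 136.407 g.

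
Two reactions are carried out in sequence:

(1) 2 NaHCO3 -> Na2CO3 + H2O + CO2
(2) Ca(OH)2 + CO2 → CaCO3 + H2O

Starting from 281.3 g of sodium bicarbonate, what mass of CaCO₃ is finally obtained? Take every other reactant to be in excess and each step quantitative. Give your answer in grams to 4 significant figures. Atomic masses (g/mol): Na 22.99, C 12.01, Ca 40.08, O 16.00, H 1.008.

M(NaHCO3) = 22.99 + 1.008 + 12.01 + 3(16.00) = 84.008 g/mol.
M(CaCO3) = 40.08 + 12.01 + 3(16.00) = 100.09 g/mol.
n(NaHCO3) = 281.30 / 84.008 = 3.3485 mol.
Step 1 gives a 2:1 ratio of NaHCO3 to CO2, so n(CO2) = 1.6742 mol.
In step 2 the CO2:CaCO3 ratio is 1:1, so n(CaCO3) = 1.6742 mol.
Mass of CaCO3 = 1.6742 × 100.09 = 167.58 g.

167.6 g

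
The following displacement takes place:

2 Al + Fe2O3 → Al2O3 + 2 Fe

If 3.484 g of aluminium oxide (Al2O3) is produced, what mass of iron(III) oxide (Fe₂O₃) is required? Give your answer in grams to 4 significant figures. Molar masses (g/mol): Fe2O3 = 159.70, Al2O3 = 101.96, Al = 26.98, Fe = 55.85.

5.457 g

n(Al2O3) = 3.4840 g / 101.96 g/mol = 0.034170 mol.
From the equation the Al2O3:Fe2O3 mole ratio is 1:1, so n(Fe2O3) = 0.034170 × 1/1 = 0.034170 mol.
Mass of Fe2O3 = 0.034170 mol × 159.70 g/mol = 5.4570 g.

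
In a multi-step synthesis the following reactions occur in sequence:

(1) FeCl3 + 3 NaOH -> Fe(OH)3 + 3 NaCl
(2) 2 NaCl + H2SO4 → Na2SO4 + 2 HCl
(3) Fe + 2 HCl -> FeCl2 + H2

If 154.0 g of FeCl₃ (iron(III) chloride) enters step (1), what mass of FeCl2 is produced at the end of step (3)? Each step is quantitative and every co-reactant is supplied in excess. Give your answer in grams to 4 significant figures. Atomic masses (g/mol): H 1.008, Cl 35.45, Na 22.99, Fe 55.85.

180.5 g

M(FeCl3) = 55.85 + 3(35.45) = 162.20 g/mol.
M(FeCl2) = 55.85 + 2(35.45) = 126.75 g/mol.
n(FeCl3) = 154.0 / 162.20 = 0.94945 mol.
Reaction (1): FeCl3→NaCl ratio 1:3 ⇒ n(NaCl) = 2.8483 mol.
Reaction (2): NaCl→HCl ratio 2:2 ⇒ n(HCl) = 2.8483 mol.
Reaction (3): HCl→FeCl2 ratio 2:1 ⇒ n(FeCl2) = 1.4242 mol.
Mass of FeCl2 = 1.4242 × 126.75 = 180.51 g.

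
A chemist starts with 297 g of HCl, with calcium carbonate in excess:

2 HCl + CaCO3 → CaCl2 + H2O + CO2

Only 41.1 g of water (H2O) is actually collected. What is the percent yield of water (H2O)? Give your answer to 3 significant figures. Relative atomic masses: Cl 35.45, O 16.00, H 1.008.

M(HCl) = 1.008 + 35.45 = 36.458 g/mol.
M(H2O) = 2(1.008) + 16.00 = 18.016 g/mol.
n(HCl) = 297.0 g / 36.458 g/mol = 8.146 mol.
From the equation the HCl:H2O mole ratio is 2:1, so n(H2O) = 8.146 × 1/2 = 4.073 mol.
Mass of H2O = 4.073 mol × 18.016 g/mol = 73.38 g.
This is the theoretical yield. Percent yield = 41.1 g / 73.38 g × 100% = 56.01%.

56.0 %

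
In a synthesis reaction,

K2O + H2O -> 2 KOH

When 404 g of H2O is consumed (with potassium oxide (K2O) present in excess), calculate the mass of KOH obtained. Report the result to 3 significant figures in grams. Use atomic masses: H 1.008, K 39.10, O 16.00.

2520 g

M(H2O) = 2(1.008) + 16.00 = 18.016 g/mol.
M(KOH) = 39.10 + 16.00 + 1.008 = 56.108 g/mol.
n(H2O) = 404.0 g / 18.016 g/mol = 22.42 mol.
From the equation the H2O:KOH mole ratio is 1:2, so n(KOH) = 22.42 × 2/1 = 44.85 mol.
Mass of KOH = 44.85 mol × 56.108 g/mol = 2516 g.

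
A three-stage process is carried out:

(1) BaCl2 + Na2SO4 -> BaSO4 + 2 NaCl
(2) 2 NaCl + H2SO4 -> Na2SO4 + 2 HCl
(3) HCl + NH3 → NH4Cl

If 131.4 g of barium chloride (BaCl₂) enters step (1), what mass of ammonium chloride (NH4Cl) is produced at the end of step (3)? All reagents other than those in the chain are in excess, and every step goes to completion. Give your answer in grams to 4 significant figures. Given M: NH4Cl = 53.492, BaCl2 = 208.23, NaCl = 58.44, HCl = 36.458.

n(BaCl2) = 131.4 / 208.23 = 0.63103 mol.
Reaction (1): BaCl2→NaCl ratio 1:2 ⇒ n(NaCl) = 1.2621 mol.
Reaction (2): NaCl→HCl ratio 2:2 ⇒ n(HCl) = 1.2621 mol.
Reaction (3): HCl→NH4Cl ratio 1:1 ⇒ n(NH4Cl) = 1.2621 mol.
Mass of NH4Cl = 1.2621 × 53.492 = 67.510 g.

67.51 g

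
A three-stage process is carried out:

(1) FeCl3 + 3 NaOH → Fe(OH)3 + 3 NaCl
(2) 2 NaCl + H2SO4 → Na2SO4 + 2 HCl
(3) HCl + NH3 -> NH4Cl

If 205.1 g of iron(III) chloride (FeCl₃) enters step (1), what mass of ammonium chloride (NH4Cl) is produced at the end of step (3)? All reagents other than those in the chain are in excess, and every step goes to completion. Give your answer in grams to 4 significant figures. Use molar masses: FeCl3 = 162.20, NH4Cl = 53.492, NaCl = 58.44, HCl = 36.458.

202.9 g

n(FeCl3) = 205.1 / 162.20 = 1.2645 mol.
Reaction (1): FeCl3→NaCl ratio 1:3 ⇒ n(NaCl) = 3.7935 mol.
Reaction (2): NaCl→HCl ratio 2:2 ⇒ n(HCl) = 3.7935 mol.
Reaction (3): HCl→NH4Cl ratio 1:1 ⇒ n(NH4Cl) = 3.7935 mol.
Mass of NH4Cl = 3.7935 × 53.492 = 202.92 g.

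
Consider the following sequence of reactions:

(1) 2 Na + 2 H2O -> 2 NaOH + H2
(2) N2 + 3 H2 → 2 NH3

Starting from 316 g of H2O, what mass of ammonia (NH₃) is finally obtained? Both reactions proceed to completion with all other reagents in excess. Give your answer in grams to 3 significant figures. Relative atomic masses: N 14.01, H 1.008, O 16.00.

99.6 g

M(H2O) = 2(1.008) + 16.00 = 18.016 g/mol.
M(NH3) = 14.01 + 3(1.008) = 17.034 g/mol.
n(H2O) = 316.0 / 18.016 = 17.54 mol.
Step 1 gives a 2:1 ratio of H2O to H2, so n(H2) = 8.770 mol.
In step 2 the H2:NH3 ratio is 3:2, so n(NH3) = 5.847 mol.
Mass of NH3 = 5.847 × 17.034 = 99.59 g.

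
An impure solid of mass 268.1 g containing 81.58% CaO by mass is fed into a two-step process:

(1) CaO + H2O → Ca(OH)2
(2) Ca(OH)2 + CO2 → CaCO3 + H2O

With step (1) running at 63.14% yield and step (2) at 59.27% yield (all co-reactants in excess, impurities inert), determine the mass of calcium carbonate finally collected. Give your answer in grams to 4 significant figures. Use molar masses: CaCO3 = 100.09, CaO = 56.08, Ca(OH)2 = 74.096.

Pure CaO = 268.1 × 0.8158 = 218.72 g.
n(CaO) = 218.72 / 56.08 = 3.9001 mol.
Step 1 (CaO:Ca(OH)2 = 1:1): theoretical n(Ca(OH)2) = 3.9001 mol; at 63.14% yield, n(Ca(OH)2) = 2.4625 mol.
Step 2 (Ca(OH)2:CaCO3 = 1:1): theoretical n(CaCO3) = 2.4625 mol, so theoretical mass = 2.4625 × 100.09 = 246.47 g.
At 59.27% yield, actual mass of CaCO3 = 246.47 × 0.5927 = 146.08 g.

146.1 g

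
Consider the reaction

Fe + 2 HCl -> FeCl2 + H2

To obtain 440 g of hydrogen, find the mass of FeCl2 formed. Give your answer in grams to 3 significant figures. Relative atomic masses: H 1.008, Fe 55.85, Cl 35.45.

M(H2) = 2(1.008) = 2.016 g/mol.
M(FeCl2) = 55.85 + 2(35.45) = 126.75 g/mol.
n(H2) = 440.0 g / 2.016 g/mol = 218.3 mol.
From the equation the H2:FeCl2 mole ratio is 1:1, so n(FeCl2) = 218.3 × 1/1 = 218.3 mol.
Mass of FeCl2 = 218.3 mol × 126.75 g/mol = 27660 g.

27700 g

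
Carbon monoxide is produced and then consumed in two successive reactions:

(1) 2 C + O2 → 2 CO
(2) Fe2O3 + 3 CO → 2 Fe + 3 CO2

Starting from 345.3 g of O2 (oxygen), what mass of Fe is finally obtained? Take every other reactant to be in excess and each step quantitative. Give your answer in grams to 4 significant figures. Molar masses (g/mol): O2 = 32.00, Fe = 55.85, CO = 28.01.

803.5 g

n(O2) = 345.30 / 32.00 = 10.791 mol.
Step 1 gives a 1:2 ratio of O2 to CO, so n(CO) = 21.581 mol.
In step 2 the CO:Fe ratio is 3:2, so n(Fe) = 14.388 mol.
Mass of Fe = 14.388 × 55.85 = 803.54 g.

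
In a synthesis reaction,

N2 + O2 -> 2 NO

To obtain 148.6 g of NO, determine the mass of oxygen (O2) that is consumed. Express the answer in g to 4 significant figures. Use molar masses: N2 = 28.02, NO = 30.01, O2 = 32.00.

n(NO) = 148.60 g / 30.01 g/mol = 4.9517 mol.
From the equation the NO:O2 mole ratio is 2:1, so n(O2) = 4.9517 × 1/2 = 2.4758 mol.
Mass of O2 = 2.4758 mol × 32.00 g/mol = 79.227 g.

79.23 g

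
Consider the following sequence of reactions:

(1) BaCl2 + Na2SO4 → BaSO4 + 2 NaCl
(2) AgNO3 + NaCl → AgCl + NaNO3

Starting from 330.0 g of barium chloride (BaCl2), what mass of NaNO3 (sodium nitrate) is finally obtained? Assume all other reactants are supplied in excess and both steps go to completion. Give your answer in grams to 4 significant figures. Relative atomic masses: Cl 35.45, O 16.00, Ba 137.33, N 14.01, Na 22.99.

269.4 g

M(BaCl2) = 137.33 + 2(35.45) = 208.23 g/mol.
M(NaNO3) = 22.99 + 14.01 + 3(16.00) = 85.00 g/mol.
n(BaCl2) = 330.00 / 208.23 = 1.5848 mol.
Step 1 gives a 1:2 ratio of BaCl2 to NaCl, so n(NaCl) = 3.1696 mol.
In step 2 the NaCl:NaNO3 ratio is 1:1, so n(NaNO3) = 3.1696 mol.
Mass of NaNO3 = 3.1696 × 85.00 = 269.41 g.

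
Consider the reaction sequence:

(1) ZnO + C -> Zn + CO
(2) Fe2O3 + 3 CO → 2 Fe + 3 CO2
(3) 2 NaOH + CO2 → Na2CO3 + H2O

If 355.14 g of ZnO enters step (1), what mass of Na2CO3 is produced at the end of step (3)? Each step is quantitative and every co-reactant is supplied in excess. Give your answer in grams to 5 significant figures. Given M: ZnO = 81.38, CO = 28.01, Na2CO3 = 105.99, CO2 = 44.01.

n(ZnO) = 355.14 / 81.38 = 4.36397 mol.
Reaction (1): ZnO→CO ratio 1:1 ⇒ n(CO) = 4.36397 mol.
Reaction (2): CO→CO2 ratio 3:3 ⇒ n(CO2) = 4.36397 mol.
Reaction (3): CO2→Na2CO3 ratio 1:1 ⇒ n(Na2CO3) = 4.36397 mol.
Mass of Na2CO3 = 4.36397 × 105.99 = 462.537 g.

462.54 g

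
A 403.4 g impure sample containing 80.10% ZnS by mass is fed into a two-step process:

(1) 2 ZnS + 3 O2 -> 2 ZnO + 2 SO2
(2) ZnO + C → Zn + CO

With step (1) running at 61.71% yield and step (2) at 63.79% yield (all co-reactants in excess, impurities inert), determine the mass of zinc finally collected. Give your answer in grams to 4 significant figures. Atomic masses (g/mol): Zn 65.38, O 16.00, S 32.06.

Pure ZnS = 403.4 × 0.8010 = 323.12 g.
M(ZnS) = 65.38 + 32.06 = 97.44 g/mol.
M(Zn) = 65.38 g/mol.
n(ZnS) = 323.12 / 97.44 = 3.3161 mol.
Step 1 (ZnS:ZnO = 2:2): theoretical n(ZnO) = 3.3161 mol; at 61.71% yield, n(ZnO) = 2.0464 mol.
Step 2 (ZnO:Zn = 1:1): theoretical n(Zn) = 2.0464 mol, so theoretical mass = 2.0464 × 65.38 = 133.79 g.
At 63.79% yield, actual mass of Zn = 133.79 × 0.6379 = 85.346 g.

85.35 g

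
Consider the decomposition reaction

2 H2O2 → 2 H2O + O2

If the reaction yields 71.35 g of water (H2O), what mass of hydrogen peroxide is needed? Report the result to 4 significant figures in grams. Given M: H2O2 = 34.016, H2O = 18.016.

n(H2O) = 71.350 g / 18.016 g/mol = 3.9604 mol.
From the equation the H2O:H2O2 mole ratio is 2:2, so n(H2O2) = 3.9604 × 2/2 = 3.9604 mol.
Mass of H2O2 = 3.9604 mol × 34.016 g/mol = 134.72 g.

134.7 g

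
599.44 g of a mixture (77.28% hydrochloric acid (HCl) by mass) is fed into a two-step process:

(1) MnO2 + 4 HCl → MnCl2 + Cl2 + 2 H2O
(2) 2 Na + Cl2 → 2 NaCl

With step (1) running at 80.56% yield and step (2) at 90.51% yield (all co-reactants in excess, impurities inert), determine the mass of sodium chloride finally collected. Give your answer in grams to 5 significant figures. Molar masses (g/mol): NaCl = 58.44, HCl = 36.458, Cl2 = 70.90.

Pure HCl = 599.44 × 0.7728 = 463.247 g.
n(HCl) = 463.247 / 36.458 = 12.7063 mol.
Step 1 (HCl:Cl2 = 4:1): theoretical n(Cl2) = 3.17658 mol; at 80.56% yield, n(Cl2) = 2.55905 mol.
Step 2 (Cl2:NaCl = 1:2): theoretical n(NaCl) = 5.11811 mol, so theoretical mass = 5.11811 × 58.44 = 299.102 g.
At 90.51% yield, actual mass of NaCl = 299.102 × 0.9051 = 270.717 g.

270.72 g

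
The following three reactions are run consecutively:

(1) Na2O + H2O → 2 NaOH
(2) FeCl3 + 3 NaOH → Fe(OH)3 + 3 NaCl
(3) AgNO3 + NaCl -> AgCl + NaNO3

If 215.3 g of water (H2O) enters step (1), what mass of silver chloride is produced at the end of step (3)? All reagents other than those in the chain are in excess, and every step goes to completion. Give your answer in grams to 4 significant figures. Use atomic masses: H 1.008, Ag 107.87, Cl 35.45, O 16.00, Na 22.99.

3425 g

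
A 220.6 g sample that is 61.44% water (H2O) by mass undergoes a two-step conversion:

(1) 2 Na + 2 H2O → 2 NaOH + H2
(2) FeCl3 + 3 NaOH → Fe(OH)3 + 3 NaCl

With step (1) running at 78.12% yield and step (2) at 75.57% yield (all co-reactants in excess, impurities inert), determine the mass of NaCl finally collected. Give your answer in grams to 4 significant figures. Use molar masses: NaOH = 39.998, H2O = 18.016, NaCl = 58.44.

Pure H2O = 220.6 × 0.6144 = 135.54 g.
n(H2O) = 135.54 / 18.016 = 7.5231 mol.
Step 1 (H2O:NaOH = 2:2): theoretical n(NaOH) = 7.5231 mol; at 78.12% yield, n(NaOH) = 5.8771 mol.
Step 2 (NaOH:NaCl = 3:3): theoretical n(NaCl) = 5.8771 mol, so theoretical mass = 5.8771 × 58.44 = 343.46 g.
At 75.57% yield, actual mass of NaCl = 343.46 × 0.7557 = 259.55 g.

259.5 g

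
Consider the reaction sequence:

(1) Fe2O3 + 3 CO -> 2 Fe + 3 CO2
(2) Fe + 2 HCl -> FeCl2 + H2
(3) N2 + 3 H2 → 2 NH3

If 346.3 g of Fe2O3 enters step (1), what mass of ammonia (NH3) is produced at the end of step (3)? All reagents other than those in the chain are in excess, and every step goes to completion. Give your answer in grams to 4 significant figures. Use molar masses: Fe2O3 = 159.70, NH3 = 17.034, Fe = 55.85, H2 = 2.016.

n(Fe2O3) = 346.3 / 159.70 = 2.1684 mol.
Reaction (1): Fe2O3→Fe ratio 1:2 ⇒ n(Fe) = 4.3369 mol.
Reaction (2): Fe→H2 ratio 1:1 ⇒ n(H2) = 4.3369 mol.
Reaction (3): H2→NH3 ratio 3:2 ⇒ n(NH3) = 2.8913 mol.
Mass of NH3 = 2.8913 × 17.034 = 49.250 g.

49.25 g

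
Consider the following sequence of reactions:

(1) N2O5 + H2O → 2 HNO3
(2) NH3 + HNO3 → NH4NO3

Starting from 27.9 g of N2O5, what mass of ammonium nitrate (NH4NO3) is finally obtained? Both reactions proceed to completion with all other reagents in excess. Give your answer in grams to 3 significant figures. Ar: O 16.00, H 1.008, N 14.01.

41.4 g

M(N2O5) = 2(14.01) + 5(16.00) = 108.02 g/mol.
M(NH4NO3) = 2(14.01) + 4(1.008) + 3(16.00) = 80.052 g/mol.
n(N2O5) = 27.90 / 108.02 = 0.2583 mol.
Step 1 gives a 1:2 ratio of N2O5 to HNO3, so n(HNO3) = 0.5166 mol.
In step 2 the HNO3:NH4NO3 ratio is 1:1, so n(NH4NO3) = 0.5166 mol.
Mass of NH4NO3 = 0.5166 × 80.052 = 41.35 g.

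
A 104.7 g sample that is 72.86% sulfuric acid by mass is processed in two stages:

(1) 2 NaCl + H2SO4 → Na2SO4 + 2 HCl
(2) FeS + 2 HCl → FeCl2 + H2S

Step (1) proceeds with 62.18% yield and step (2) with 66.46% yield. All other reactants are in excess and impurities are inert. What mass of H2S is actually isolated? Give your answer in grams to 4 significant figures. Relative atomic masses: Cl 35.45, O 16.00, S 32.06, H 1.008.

Pure H2SO4 = 104.7 × 0.7286 = 76.284 g.
M(H2SO4) = 2(1.008) + 32.06 + 4(16.00) = 98.076 g/mol.
M(H2S) = 2(1.008) + 32.06 = 34.076 g/mol.
n(H2SO4) = 76.284 / 98.076 = 0.77781 mol.
Step 1 (H2SO4:HCl = 1:2): theoretical n(HCl) = 1.5556 mol; at 62.18% yield, n(HCl) = 0.96728 mol.
Step 2 (HCl:H2S = 2:1): theoretical n(H2S) = 0.48364 mol, so theoretical mass = 0.48364 × 34.076 = 16.481 g.
At 66.46% yield, actual mass of H2S = 16.481 × 0.6646 = 10.953 g.

10.95 g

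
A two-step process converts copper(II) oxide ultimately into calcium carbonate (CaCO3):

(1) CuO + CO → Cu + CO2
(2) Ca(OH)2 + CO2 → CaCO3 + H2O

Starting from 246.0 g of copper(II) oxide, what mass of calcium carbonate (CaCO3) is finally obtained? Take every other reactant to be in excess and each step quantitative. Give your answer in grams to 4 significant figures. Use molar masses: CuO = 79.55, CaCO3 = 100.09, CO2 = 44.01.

309.5 g

n(CuO) = 246.00 / 79.55 = 3.0924 mol.
Step 1 gives a 1:1 ratio of CuO to CO2, so n(CO2) = 3.0924 mol.
In step 2 the CO2:CaCO3 ratio is 1:1, so n(CaCO3) = 3.0924 mol.
Mass of CaCO3 = 3.0924 × 100.09 = 309.52 g.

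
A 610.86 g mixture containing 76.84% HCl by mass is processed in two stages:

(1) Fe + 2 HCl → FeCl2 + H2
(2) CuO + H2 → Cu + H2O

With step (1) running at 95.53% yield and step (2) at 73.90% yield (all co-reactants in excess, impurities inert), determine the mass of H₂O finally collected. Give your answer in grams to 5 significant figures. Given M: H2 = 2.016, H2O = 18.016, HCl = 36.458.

Pure HCl = 610.86 × 0.7684 = 469.385 g.
n(HCl) = 469.385 / 36.458 = 12.8747 mol.
Step 1 (HCl:H2 = 2:1): theoretical n(H2) = 6.43734 mol; at 95.53% yield, n(H2) = 6.14959 mol.
Step 2 (H2:H2O = 1:1): theoretical n(H2O) = 6.14959 mol, so theoretical mass = 6.14959 × 18.016 = 110.791 g.
At 73.90% yield, actual mass of H2O = 110.791 × 0.7390 = 81.8745 g.

81.875 g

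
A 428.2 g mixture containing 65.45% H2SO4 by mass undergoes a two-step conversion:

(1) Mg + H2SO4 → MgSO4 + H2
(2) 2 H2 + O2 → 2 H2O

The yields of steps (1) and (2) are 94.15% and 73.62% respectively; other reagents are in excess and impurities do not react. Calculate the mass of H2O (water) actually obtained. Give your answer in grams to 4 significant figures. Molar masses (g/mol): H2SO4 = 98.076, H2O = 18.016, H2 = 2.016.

35.68 g

Pure H2SO4 = 428.2 × 0.6545 = 280.26 g.
n(H2SO4) = 280.26 / 98.076 = 2.8575 mol.
Step 1 (H2SO4:H2 = 1:1): theoretical n(H2) = 2.8575 mol; at 94.15% yield, n(H2) = 2.6904 mol.
Step 2 (H2:H2O = 2:2): theoretical n(H2O) = 2.6904 mol, so theoretical mass = 2.6904 × 18.016 = 48.470 g.
At 73.62% yield, actual mass of H2O = 48.470 × 0.7362 = 35.684 g.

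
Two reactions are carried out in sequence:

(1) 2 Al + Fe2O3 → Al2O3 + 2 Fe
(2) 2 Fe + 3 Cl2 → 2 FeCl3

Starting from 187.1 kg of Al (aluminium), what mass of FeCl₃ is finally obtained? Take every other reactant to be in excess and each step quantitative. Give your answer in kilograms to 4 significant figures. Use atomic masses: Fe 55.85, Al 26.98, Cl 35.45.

1125 kg

M(Al) = 26.98 g/mol.
M(FeCl3) = 55.85 + 3(35.45) = 162.20 g/mol.
187.1 kg = 187100 g.
n(Al) = 187100 / 26.98 = 6934.8 mol.
Step 1 gives a 2:2 ratio of Al to Fe, so n(Fe) = 6934.8 mol.
In step 2 the Fe:FeCl3 ratio is 2:2, so n(FeCl3) = 6934.8 mol.
Mass of FeCl3 = 6934.8 × 162.20 = 1.1248 × 10^6 g = 1125 kg.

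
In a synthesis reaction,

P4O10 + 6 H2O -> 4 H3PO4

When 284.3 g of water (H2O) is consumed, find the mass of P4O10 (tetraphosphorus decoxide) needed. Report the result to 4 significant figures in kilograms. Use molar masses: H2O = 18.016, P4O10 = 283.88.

n(H2O) = 284.30 g / 18.016 g/mol = 15.780 mol.
From the equation the H2O:P4O10 mole ratio is 6:1, so n(P4O10) = 15.780 × 1/6 = 2.6301 mol.
Mass of P4O10 = 2.6301 mol × 283.88 g/mol = 746.62 g.
Converting to kg: 746.62 g = 0.7466 kg.

0.7466 kg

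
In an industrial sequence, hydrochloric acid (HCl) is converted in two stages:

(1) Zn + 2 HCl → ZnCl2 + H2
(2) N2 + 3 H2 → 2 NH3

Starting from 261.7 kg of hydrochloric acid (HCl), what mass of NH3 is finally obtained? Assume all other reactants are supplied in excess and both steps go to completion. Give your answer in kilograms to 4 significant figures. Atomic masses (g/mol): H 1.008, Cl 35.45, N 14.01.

40.76 kg

M(HCl) = 1.008 + 35.45 = 36.458 g/mol.
M(NH3) = 14.01 + 3(1.008) = 17.034 g/mol.
261.7 kg = 261700 g.
n(HCl) = 261700 / 36.458 = 7178.1 mol.
Step 1 gives a 2:1 ratio of HCl to H2, so n(H2) = 3589.1 mol.
In step 2 the H2:NH3 ratio is 3:2, so n(NH3) = 2392.7 mol.
Mass of NH3 = 2392.7 × 17.034 = 40757 g = 40.76 kg.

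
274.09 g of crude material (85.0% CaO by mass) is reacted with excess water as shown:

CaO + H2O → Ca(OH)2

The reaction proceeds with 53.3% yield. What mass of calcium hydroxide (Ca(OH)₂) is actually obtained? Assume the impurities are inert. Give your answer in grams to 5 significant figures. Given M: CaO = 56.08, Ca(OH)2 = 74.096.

164.07 g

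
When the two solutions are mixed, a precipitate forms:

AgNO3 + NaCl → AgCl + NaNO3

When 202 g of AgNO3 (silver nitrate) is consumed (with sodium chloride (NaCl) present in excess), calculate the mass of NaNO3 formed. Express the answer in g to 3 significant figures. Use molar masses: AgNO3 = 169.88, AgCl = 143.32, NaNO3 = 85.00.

101 g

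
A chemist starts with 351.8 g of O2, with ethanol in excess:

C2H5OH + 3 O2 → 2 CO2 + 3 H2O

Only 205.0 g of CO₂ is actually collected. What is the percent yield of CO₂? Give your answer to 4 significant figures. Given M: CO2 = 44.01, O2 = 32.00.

63.55 %

n(O2) = 351.80 g / 32.00 g/mol = 10.994 mol.
From the equation the O2:CO2 mole ratio is 3:2, so n(CO2) = 10.994 × 2/3 = 7.3292 mol.
Mass of CO2 = 7.3292 mol × 44.01 g/mol = 322.56 g.
This is the theoretical yield. Percent yield = 205.0 g / 322.56 g × 100% = 63.555%.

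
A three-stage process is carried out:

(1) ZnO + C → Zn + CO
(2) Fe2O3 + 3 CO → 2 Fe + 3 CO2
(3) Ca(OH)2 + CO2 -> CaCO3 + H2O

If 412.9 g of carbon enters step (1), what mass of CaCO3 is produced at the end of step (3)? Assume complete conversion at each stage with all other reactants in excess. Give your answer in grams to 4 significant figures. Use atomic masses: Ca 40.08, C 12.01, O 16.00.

3441 g

M(C) = 12.01 g/mol.
M(CaCO3) = 40.08 + 12.01 + 3(16.00) = 100.09 g/mol.
n(C) = 412.9 / 12.01 = 34.380 mol.
Reaction (1): C→CO ratio 1:1 ⇒ n(CO) = 34.380 mol.
Reaction (2): CO→CO2 ratio 3:3 ⇒ n(CO2) = 34.380 mol.
Reaction (3): CO2→CaCO3 ratio 1:1 ⇒ n(CaCO3) = 34.380 mol.
Mass of CaCO3 = 34.380 × 100.09 = 3441.1 g.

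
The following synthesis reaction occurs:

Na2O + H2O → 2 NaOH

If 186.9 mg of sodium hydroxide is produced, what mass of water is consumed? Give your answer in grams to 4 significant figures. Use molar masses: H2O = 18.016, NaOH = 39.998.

Convert: 186.9 mg = 0.18690 g.
n(NaOH) = 0.18690 g / 39.998 g/mol = 0.0046727 mol.
From the equation the NaOH:H2O mole ratio is 2:1, so n(H2O) = 0.0046727 × 1/2 = 0.0023364 mol.
Mass of H2O = 0.0023364 mol × 18.016 g/mol = 0.042092 g.

0.04209 g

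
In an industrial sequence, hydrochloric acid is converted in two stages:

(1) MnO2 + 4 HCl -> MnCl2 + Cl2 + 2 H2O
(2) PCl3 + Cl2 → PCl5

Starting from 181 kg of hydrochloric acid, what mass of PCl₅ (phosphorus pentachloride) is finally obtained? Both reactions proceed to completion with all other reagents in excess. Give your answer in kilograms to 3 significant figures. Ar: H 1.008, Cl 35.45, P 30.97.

M(HCl) = 1.008 + 35.45 = 36.458 g/mol.
M(PCl5) = 30.97 + 5(35.45) = 208.22 g/mol.
181 kg = 181000 g.
n(HCl) = 181000 / 36.458 = 4965 mol.
Step 1 gives a 4:1 ratio of HCl to Cl2, so n(Cl2) = 1241 mol.
In step 2 the Cl2:PCl5 ratio is 1:1, so n(PCl5) = 1241 mol.
Mass of PCl5 = 1241 × 208.22 = 258400 g = 258 kg.

258 kg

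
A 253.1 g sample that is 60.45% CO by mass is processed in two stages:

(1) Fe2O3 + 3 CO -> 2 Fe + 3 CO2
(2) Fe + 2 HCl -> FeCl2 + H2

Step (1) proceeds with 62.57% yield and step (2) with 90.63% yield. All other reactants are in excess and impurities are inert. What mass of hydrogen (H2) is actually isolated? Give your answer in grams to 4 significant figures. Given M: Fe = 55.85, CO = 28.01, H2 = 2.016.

4.163 g

Pure CO = 253.1 × 0.6045 = 153.00 g.
n(CO) = 153.00 / 28.01 = 5.4623 mol.
Step 1 (CO:Fe = 3:2): theoretical n(Fe) = 3.6415 mol; at 62.57% yield, n(Fe) = 2.2785 mol.
Step 2 (Fe:H2 = 1:1): theoretical n(H2) = 2.2785 mol, so theoretical mass = 2.2785 × 2.016 = 4.5935 g.
At 90.63% yield, actual mass of H2 = 4.5935 × 0.9063 = 4.1631 g.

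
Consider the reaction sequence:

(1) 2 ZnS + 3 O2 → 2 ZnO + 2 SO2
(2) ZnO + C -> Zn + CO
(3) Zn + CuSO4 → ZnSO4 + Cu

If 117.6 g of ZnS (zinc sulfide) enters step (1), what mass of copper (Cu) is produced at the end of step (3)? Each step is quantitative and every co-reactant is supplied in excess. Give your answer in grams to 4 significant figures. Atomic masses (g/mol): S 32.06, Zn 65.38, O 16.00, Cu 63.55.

76.70 g

M(ZnS) = 65.38 + 32.06 = 97.44 g/mol.
M(Cu) = 63.55 g/mol.
n(ZnS) = 117.6 / 97.44 = 1.2069 mol.
Reaction (1): ZnS→ZnO ratio 2:2 ⇒ n(ZnO) = 1.2069 mol.
Reaction (2): ZnO→Zn ratio 1:1 ⇒ n(Zn) = 1.2069 mol.
Reaction (3): Zn→Cu ratio 1:1 ⇒ n(Cu) = 1.2069 mol.
Mass of Cu = 1.2069 × 63.55 = 76.698 g.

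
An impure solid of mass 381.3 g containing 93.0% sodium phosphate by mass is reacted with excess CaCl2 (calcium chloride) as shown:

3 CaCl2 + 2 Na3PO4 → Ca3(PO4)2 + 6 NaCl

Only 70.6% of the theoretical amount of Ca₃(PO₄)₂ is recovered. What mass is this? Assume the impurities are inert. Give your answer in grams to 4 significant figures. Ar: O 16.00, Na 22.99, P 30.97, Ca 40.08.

Pure Na3PO4 available = 381.3 g × 0.930 = 354.61 g.
M(Na3PO4) = 3(22.99) + 30.97 + 4(16.00) = 163.94 g/mol.
M(Ca3(PO4)2) = 3(40.08) + 2(30.97) + 8(16.00) = 310.18 g/mol.
n(Na3PO4) = 354.61 g / 163.94 g/mol = 2.1630 mol.
From the equation the Na3PO4:Ca3(PO4)2 mole ratio is 2:1, so n(Ca3(PO4)2) = 2.1630 × 1/2 = 1.0815 mol.
Mass of Ca3(PO4)2 = 1.0815 mol × 310.18 g/mol = 335.47 g.
Actual mass collected = 335.47 g × 0.706 = 236.84 g.

236.8 g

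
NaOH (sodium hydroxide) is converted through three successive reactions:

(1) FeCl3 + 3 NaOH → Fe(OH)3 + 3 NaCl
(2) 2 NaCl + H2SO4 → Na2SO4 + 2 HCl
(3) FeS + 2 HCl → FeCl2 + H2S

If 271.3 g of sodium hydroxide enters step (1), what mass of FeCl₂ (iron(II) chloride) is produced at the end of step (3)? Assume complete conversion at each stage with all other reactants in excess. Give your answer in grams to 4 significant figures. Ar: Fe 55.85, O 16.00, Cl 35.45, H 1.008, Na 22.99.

429.9 g

M(NaOH) = 22.99 + 16.00 + 1.008 = 39.998 g/mol.
M(FeCl2) = 55.85 + 2(35.45) = 126.75 g/mol.
n(NaOH) = 271.3 / 39.998 = 6.7828 mol.
Reaction (1): NaOH→NaCl ratio 3:3 ⇒ n(NaCl) = 6.7828 mol.
Reaction (2): NaCl→HCl ratio 2:2 ⇒ n(HCl) = 6.7828 mol.
Reaction (3): HCl→FeCl2 ratio 2:1 ⇒ n(FeCl2) = 3.3914 mol.
Mass of FeCl2 = 3.3914 × 126.75 = 429.86 g.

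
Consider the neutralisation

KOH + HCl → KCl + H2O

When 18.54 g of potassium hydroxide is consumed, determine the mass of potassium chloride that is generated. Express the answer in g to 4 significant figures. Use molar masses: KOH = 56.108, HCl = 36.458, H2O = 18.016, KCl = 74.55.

24.63 g

n(KOH) = 18.540 g / 56.108 g/mol = 0.33043 mol.
From the equation the KOH:KCl mole ratio is 1:1, so n(KCl) = 0.33043 × 1/1 = 0.33043 mol.
Mass of KCl = 0.33043 mol × 74.55 g/mol = 24.634 g.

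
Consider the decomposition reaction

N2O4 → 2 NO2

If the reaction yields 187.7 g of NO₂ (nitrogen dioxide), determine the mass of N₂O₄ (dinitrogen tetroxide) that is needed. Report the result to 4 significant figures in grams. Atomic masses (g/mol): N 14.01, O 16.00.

M(NO2) = 14.01 + 2(16.00) = 46.01 g/mol.
M(N2O4) = 2(14.01) + 4(16.00) = 92.02 g/mol.
n(NO2) = 187.70 g / 46.01 g/mol = 4.0795 mol.
From the equation the NO2:N2O4 mole ratio is 2:1, so n(N2O4) = 4.0795 × 1/2 = 2.0398 mol.
Mass of N2O4 = 2.0398 mol × 92.02 g/mol = 187.70 g.

187.7 g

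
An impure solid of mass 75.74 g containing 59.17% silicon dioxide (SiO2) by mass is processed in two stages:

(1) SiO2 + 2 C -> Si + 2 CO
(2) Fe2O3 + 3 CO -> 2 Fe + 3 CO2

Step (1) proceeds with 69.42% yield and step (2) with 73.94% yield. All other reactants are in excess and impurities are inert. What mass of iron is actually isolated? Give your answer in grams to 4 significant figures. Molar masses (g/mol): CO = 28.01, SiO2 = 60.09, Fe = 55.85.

28.51 g

Pure SiO2 = 75.74 × 0.5917 = 44.815 g.
n(SiO2) = 44.815 / 60.09 = 0.74580 mol.
Step 1 (SiO2:CO = 1:2): theoretical n(CO) = 1.4916 mol; at 69.42% yield, n(CO) = 1.0355 mol.
Step 2 (CO:Fe = 3:2): theoretical n(Fe) = 0.69032 mol, so theoretical mass = 0.69032 × 55.85 = 38.554 g.
At 73.94% yield, actual mass of Fe = 38.554 × 0.7394 = 28.507 g.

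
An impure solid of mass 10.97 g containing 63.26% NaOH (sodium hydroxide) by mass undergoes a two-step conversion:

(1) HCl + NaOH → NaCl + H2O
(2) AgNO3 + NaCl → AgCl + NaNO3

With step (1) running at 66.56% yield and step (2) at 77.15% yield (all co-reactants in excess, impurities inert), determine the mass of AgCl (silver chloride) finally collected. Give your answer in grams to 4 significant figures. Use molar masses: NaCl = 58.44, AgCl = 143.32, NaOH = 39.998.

Pure NaOH = 10.97 × 0.6326 = 6.9396 g.
n(NaOH) = 6.9396 / 39.998 = 0.17350 mol.
Step 1 (NaOH:NaCl = 1:1): theoretical n(NaCl) = 0.17350 mol; at 66.56% yield, n(NaCl) = 0.11548 mol.
Step 2 (NaCl:AgCl = 1:1): theoretical n(AgCl) = 0.11548 mol, so theoretical mass = 0.11548 × 143.32 = 16.551 g.
At 77.15% yield, actual mass of AgCl = 16.551 × 0.7715 = 12.769 g.

12.77 g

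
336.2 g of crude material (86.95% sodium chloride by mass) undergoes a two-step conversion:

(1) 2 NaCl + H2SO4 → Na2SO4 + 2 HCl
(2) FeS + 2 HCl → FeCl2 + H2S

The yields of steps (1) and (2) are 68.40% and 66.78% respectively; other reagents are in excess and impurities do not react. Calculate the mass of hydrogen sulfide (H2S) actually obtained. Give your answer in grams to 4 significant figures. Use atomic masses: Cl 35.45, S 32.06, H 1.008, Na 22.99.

38.93 g

Pure NaCl = 336.2 × 0.8695 = 292.33 g.
M(NaCl) = 22.99 + 35.45 = 58.44 g/mol.
M(H2S) = 2(1.008) + 32.06 = 34.076 g/mol.
n(NaCl) = 292.33 / 58.44 = 5.0022 mol.
Step 1 (NaCl:HCl = 2:2): theoretical n(HCl) = 5.0022 mol; at 68.40% yield, n(HCl) = 3.4215 mol.
Step 2 (HCl:H2S = 2:1): theoretical n(H2S) = 1.7107 mol, so theoretical mass = 1.7107 × 34.076 = 58.295 g.
At 66.78% yield, actual mass of H2S = 58.295 × 0.6678 = 38.929 g.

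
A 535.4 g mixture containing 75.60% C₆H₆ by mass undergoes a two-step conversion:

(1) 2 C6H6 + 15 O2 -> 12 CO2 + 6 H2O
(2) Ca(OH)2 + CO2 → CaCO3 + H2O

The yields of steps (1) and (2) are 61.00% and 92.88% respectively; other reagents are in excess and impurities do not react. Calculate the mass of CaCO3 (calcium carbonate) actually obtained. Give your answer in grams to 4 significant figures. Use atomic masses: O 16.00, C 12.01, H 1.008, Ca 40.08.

1763 g

Pure C6H6 = 535.4 × 0.7560 = 404.76 g.
M(C6H6) = 6(12.01) + 6(1.008) = 78.108 g/mol.
M(CaCO3) = 40.08 + 12.01 + 3(16.00) = 100.09 g/mol.
n(C6H6) = 404.76 / 78.108 = 5.1821 mol.
Step 1 (C6H6:CO2 = 2:12): theoretical n(CO2) = 31.093 mol; at 61.00% yield, n(CO2) = 18.966 mol.
Step 2 (CO2:CaCO3 = 1:1): theoretical n(CaCO3) = 18.966 mol, so theoretical mass = 18.966 × 100.09 = 1898.4 g.
At 92.88% yield, actual mass of CaCO3 = 1898.4 × 0.9288 = 1763.2 g.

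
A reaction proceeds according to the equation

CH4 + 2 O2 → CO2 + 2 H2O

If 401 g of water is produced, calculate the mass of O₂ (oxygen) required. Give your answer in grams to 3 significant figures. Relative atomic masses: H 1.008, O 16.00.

712 g

M(H2O) = 2(1.008) + 16.00 = 18.016 g/mol.
M(O2) = 2(16.00) = 32.00 g/mol.
n(H2O) = 401.0 g / 18.016 g/mol = 22.26 mol.
From the equation the H2O:O2 mole ratio is 2:2, so n(O2) = 22.26 × 2/2 = 22.26 mol.
Mass of O2 = 22.26 mol × 32.00 g/mol = 712.3 g.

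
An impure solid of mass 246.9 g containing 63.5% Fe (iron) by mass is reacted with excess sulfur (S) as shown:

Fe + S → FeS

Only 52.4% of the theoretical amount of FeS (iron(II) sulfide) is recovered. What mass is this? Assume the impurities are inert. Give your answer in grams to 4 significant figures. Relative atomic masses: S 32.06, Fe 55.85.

129.3 g

Pure Fe available = 246.9 g × 0.635 = 156.78 g.
M(Fe) = 55.85 g/mol.
M(FeS) = 55.85 + 32.06 = 87.91 g/mol.
n(Fe) = 156.78 g / 55.85 g/mol = 2.8072 mol.
From the equation the Fe:FeS mole ratio is 1:1, so n(FeS) = 2.8072 × 1/1 = 2.8072 mol.
Mass of FeS = 2.8072 mol × 87.91 g/mol = 246.78 g.
Actual mass collected = 246.78 g × 0.524 = 129.31 g.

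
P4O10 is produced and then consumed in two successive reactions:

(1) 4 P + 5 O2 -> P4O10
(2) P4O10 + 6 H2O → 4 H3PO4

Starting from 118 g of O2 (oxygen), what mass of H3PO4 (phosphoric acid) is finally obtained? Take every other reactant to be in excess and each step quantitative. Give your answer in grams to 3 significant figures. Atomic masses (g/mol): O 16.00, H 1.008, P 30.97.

289 g

M(O2) = 2(16.00) = 32.00 g/mol.
M(H3PO4) = 3(1.008) + 30.97 + 4(16.00) = 97.994 g/mol.
n(O2) = 118.0 / 32.00 = 3.688 mol.
Step 1 gives a 5:1 ratio of O2 to P4O10, so n(P4O10) = 0.7375 mol.
In step 2 the P4O10:H3PO4 ratio is 1:4, so n(H3PO4) = 2.950 mol.
Mass of H3PO4 = 2.950 × 97.994 = 289.1 g.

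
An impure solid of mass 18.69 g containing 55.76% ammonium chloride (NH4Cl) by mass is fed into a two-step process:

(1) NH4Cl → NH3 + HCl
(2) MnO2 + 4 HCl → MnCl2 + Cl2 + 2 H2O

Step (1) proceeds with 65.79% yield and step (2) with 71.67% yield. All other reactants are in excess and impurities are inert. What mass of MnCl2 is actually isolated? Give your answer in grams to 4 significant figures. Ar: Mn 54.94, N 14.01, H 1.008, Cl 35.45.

2.890 g

Pure NH4Cl = 18.69 × 0.5576 = 10.422 g.
M(NH4Cl) = 14.01 + 4(1.008) + 35.45 = 53.492 g/mol.
M(MnCl2) = 54.94 + 2(35.45) = 125.84 g/mol.
n(NH4Cl) = 10.422 / 53.492 = 0.19482 mol.
Step 1 (NH4Cl:HCl = 1:1): theoretical n(HCl) = 0.19482 mol; at 65.79% yield, n(HCl) = 0.12817 mol.
Step 2 (HCl:MnCl2 = 4:1): theoretical n(MnCl2) = 0.032044 mol, so theoretical mass = 0.032044 × 125.84 = 4.0324 g.
At 71.67% yield, actual mass of MnCl2 = 4.0324 × 0.7167 = 2.8900 g.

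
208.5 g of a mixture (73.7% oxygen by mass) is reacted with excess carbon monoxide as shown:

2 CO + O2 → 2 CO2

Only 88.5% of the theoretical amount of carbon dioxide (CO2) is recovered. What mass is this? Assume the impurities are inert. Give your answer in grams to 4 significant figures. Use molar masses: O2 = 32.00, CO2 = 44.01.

374.1 g

Pure O2 available = 208.5 g × 0.737 = 153.66 g.
n(O2) = 153.66 g / 32.00 g/mol = 4.8020 mol.
From the equation the O2:CO2 mole ratio is 1:2, so n(CO2) = 4.8020 × 2/1 = 9.6040 mol.
Mass of CO2 = 9.6040 mol × 44.01 g/mol = 422.67 g.
Actual mass collected = 422.67 g × 0.885 = 374.07 g.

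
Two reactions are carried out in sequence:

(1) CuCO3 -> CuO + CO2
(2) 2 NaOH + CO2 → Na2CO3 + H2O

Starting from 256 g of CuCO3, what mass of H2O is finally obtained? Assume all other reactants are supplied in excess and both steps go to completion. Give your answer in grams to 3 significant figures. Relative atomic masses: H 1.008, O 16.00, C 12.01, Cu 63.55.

37.3 g

M(CuCO3) = 63.55 + 12.01 + 3(16.00) = 123.56 g/mol.
M(H2O) = 2(1.008) + 16.00 = 18.016 g/mol.
n(CuCO3) = 256.0 / 123.56 = 2.072 mol.
Step 1 gives a 1:1 ratio of CuCO3 to CO2, so n(CO2) = 2.072 mol.
In step 2 the CO2:H2O ratio is 1:1, so n(H2O) = 2.072 mol.
Mass of H2O = 2.072 × 18.016 = 37.33 g.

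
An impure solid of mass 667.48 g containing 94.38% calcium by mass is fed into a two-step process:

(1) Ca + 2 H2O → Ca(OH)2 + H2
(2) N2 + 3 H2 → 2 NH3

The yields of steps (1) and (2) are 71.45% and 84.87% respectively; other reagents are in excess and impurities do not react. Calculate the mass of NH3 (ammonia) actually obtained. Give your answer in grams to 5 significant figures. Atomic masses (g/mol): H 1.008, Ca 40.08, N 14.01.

108.24 g

Pure Ca = 667.48 × 0.9438 = 629.968 g.
M(Ca) = 40.08 g/mol.
M(NH3) = 14.01 + 3(1.008) = 17.034 g/mol.
n(Ca) = 629.968 / 40.08 = 15.7178 mol.
Step 1 (Ca:H2 = 1:1): theoretical n(H2) = 15.7178 mol; at 71.45% yield, n(H2) = 11.2303 mol.
Step 2 (H2:NH3 = 3:2): theoretical n(NH3) = 7.48689 mol, so theoretical mass = 7.48689 × 17.034 = 127.532 g.
At 84.87% yield, actual mass of NH3 = 127.532 × 0.8487 = 108.236 g.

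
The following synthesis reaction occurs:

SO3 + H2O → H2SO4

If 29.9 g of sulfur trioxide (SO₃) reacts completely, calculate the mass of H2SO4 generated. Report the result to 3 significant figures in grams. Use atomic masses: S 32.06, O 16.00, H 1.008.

36.6 g

M(SO3) = 32.06 + 3(16.00) = 80.06 g/mol.
M(H2SO4) = 2(1.008) + 32.06 + 4(16.00) = 98.076 g/mol.
n(SO3) = 29.90 g / 80.06 g/mol = 0.3735 mol.
From the equation the SO3:H2SO4 mole ratio is 1:1, so n(H2SO4) = 0.3735 × 1/1 = 0.3735 mol.
Mass of H2SO4 = 0.3735 mol × 98.076 g/mol = 36.63 g.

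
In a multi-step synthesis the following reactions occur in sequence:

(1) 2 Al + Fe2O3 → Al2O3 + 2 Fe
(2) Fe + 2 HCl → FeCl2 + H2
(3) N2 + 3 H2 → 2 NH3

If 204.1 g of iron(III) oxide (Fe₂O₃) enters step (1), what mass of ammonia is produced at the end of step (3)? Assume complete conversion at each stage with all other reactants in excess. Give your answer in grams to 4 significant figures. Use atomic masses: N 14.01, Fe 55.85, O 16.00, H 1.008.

29.03 g

M(Fe2O3) = 2(55.85) + 3(16.00) = 159.70 g/mol.
M(NH3) = 14.01 + 3(1.008) = 17.034 g/mol.
n(Fe2O3) = 204.1 / 159.70 = 1.2780 mol.
Reaction (1): Fe2O3→Fe ratio 1:2 ⇒ n(Fe) = 2.5560 mol.
Reaction (2): Fe→H2 ratio 1:1 ⇒ n(H2) = 2.5560 mol.
Reaction (3): H2→NH3 ratio 3:2 ⇒ n(NH3) = 1.7040 mol.
Mass of NH3 = 1.7040 × 17.034 = 29.026 g.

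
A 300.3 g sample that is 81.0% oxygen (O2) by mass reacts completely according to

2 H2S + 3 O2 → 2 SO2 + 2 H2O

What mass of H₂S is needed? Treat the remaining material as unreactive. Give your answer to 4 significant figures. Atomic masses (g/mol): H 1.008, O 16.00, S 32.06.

172.7 g

Mass of pure O2 = 300.3 g × 0.810 = 243.24 g.
M(O2) = 2(16.00) = 32.00 g/mol.
M(H2S) = 2(1.008) + 32.06 = 34.076 g/mol.
n(O2) = 243.24 g / 32.00 g/mol = 7.6013 mol.
From the equation the O2:H2S mole ratio is 3:2, so n(H2S) = 7.6013 × 2/3 = 5.0676 mol.
Mass of H2S = 5.0676 mol × 34.076 g/mol = 172.68 g.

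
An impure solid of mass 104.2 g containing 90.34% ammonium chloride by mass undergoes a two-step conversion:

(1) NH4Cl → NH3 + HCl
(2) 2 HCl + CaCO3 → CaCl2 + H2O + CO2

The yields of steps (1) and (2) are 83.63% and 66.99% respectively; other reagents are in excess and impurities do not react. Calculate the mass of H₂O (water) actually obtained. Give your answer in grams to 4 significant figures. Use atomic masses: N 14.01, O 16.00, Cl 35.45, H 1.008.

8.881 g

Pure NH4Cl = 104.2 × 0.9034 = 94.134 g.
M(NH4Cl) = 14.01 + 4(1.008) + 35.45 = 53.492 g/mol.
M(H2O) = 2(1.008) + 16.00 = 18.016 g/mol.
n(NH4Cl) = 94.134 / 53.492 = 1.7598 mol.
Step 1 (NH4Cl:HCl = 1:1): theoretical n(HCl) = 1.7598 mol; at 83.63% yield, n(HCl) = 1.4717 mol.
Step 2 (HCl:H2O = 2:1): theoretical n(H2O) = 0.73585 mol, so theoretical mass = 0.73585 × 18.016 = 13.257 g.
At 66.99% yield, actual mass of H2O = 13.257 × 0.6699 = 8.8809 g.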